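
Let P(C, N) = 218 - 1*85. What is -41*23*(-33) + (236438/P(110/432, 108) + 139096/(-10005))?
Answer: 43756026557/1330665 ≈ 32883.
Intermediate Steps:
P(C, N) = 133 (P(C, N) = 218 - 85 = 133)
-41*23*(-33) + (236438/P(110/432, 108) + 139096/(-10005)) = -41*23*(-33) + (236438/133 + 139096/(-10005)) = -943*(-33) + (236438*(1/133) + 139096*(-1/10005)) = 31119 + (236438/133 - 139096/10005) = 31119 + 2347062422/1330665 = 43756026557/1330665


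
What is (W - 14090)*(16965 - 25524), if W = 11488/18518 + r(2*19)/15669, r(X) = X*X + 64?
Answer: 1943903877890982/16119919 ≈ 1.2059e+8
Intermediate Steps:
r(X) = 64 + X² (r(X) = X² + 64 = 64 + X²)
W = 103965308/145079271 (W = 11488/18518 + (64 + (2*19)²)/15669 = 11488*(1/18518) + (64 + 38²)*(1/15669) = 5744/9259 + (64 + 1444)*(1/15669) = 5744/9259 + 1508*(1/15669) = 5744/9259 + 1508/15669 = 103965308/145079271 ≈ 0.71661)
(W - 14090)*(16965 - 25524) = (103965308/145079271 - 14090)*(16965 - 25524) = -2044062963082/145079271*(-8559) = 1943903877890982/16119919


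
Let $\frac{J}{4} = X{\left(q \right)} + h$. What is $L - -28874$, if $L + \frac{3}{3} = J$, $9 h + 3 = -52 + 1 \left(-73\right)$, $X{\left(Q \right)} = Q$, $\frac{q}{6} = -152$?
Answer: $\frac{226513}{9} \approx 25168.0$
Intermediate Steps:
$q = -912$ ($q = 6 \left(-152\right) = -912$)
$h = - \frac{128}{9}$ ($h = - \frac{1}{3} + \frac{-52 + 1 \left(-73\right)}{9} = - \frac{1}{3} + \frac{-52 - 73}{9} = - \frac{1}{3} + \frac{1}{9} \left(-125\right) = - \frac{1}{3} - \frac{125}{9} = - \frac{128}{9} \approx -14.222$)
$J = - \frac{33344}{9}$ ($J = 4 \left(-912 - \frac{128}{9}\right) = 4 \left(- \frac{8336}{9}\right) = - \frac{33344}{9} \approx -3704.9$)
$L = - \frac{33353}{9}$ ($L = -1 - \frac{33344}{9} = - \frac{33353}{9} \approx -3705.9$)
$L - -28874 = - \frac{33353}{9} - -28874 = - \frac{33353}{9} + 28874 = \frac{226513}{9}$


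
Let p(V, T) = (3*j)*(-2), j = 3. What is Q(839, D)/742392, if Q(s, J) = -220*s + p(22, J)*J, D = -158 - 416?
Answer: -21781/92799 ≈ -0.23471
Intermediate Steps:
p(V, T) = -18 (p(V, T) = (3*3)*(-2) = 9*(-2) = -18)
D = -574
Q(s, J) = -220*s - 18*J
Q(839, D)/742392 = (-220*839 - 18*(-574))/742392 = (-184580 + 10332)*(1/742392) = -174248*1/742392 = -21781/92799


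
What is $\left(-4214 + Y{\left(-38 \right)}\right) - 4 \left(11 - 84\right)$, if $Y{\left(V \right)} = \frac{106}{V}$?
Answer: $- \frac{74571}{19} \approx -3924.8$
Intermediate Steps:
$\left(-4214 + Y{\left(-38 \right)}\right) - 4 \left(11 - 84\right) = \left(-4214 + \frac{106}{-38}\right) - 4 \left(11 - 84\right) = \left(-4214 + 106 \left(- \frac{1}{38}\right)\right) - -292 = \left(-4214 - \frac{53}{19}\right) + 292 = - \frac{80119}{19} + 292 = - \frac{74571}{19}$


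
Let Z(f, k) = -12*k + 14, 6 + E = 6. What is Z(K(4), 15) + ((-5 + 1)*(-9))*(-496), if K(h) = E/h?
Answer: -18022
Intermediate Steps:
E = 0 (E = -6 + 6 = 0)
K(h) = 0 (K(h) = 0/h = 0)
Z(f, k) = 14 - 12*k
Z(K(4), 15) + ((-5 + 1)*(-9))*(-496) = (14 - 12*15) + ((-5 + 1)*(-9))*(-496) = (14 - 180) - 4*(-9)*(-496) = -166 + 36*(-496) = -166 - 17856 = -18022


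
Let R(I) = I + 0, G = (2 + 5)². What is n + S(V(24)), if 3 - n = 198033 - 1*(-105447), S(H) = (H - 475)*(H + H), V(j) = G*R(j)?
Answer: 1345275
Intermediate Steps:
G = 49 (G = 7² = 49)
R(I) = I
V(j) = 49*j
S(H) = 2*H*(-475 + H) (S(H) = (-475 + H)*(2*H) = 2*H*(-475 + H))
n = -303477 (n = 3 - (198033 - 1*(-105447)) = 3 - (198033 + 105447) = 3 - 1*303480 = 3 - 303480 = -303477)
n + S(V(24)) = -303477 + 2*(49*24)*(-475 + 49*24) = -303477 + 2*1176*(-475 + 1176) = -303477 + 2*1176*701 = -303477 + 1648752 = 1345275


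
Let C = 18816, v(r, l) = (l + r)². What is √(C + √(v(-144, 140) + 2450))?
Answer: √(18816 + 3*√274) ≈ 137.35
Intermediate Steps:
√(C + √(v(-144, 140) + 2450)) = √(18816 + √((140 - 144)² + 2450)) = √(18816 + √((-4)² + 2450)) = √(18816 + √(16 + 2450)) = √(18816 + √2466) = √(18816 + 3*√274)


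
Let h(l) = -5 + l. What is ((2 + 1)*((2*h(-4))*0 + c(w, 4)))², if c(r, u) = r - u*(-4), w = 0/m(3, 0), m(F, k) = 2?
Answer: 2304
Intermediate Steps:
w = 0 (w = 0/2 = 0*(½) = 0)
c(r, u) = r + 4*u (c(r, u) = r - (-4)*u = r + 4*u)
((2 + 1)*((2*h(-4))*0 + c(w, 4)))² = ((2 + 1)*((2*(-5 - 4))*0 + (0 + 4*4)))² = (3*((2*(-9))*0 + (0 + 16)))² = (3*(-18*0 + 16))² = (3*(0 + 16))² = (3*16)² = 48² = 2304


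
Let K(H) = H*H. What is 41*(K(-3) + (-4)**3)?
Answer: -2255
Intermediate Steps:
K(H) = H**2
41*(K(-3) + (-4)**3) = 41*((-3)**2 + (-4)**3) = 41*(9 - 64) = 41*(-55) = -2255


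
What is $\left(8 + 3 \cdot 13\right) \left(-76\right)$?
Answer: $-3572$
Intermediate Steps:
$\left(8 + 3 \cdot 13\right) \left(-76\right) = \left(8 + 39\right) \left(-76\right) = 47 \left(-76\right) = -3572$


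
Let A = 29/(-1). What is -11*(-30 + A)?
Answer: 649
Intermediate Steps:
A = -29 (A = 29*(-1) = -29)
-11*(-30 + A) = -11*(-30 - 29) = -11*(-59) = 649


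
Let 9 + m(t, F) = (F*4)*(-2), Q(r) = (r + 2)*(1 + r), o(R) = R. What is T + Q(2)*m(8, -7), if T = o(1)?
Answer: 565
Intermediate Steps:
T = 1
Q(r) = (1 + r)*(2 + r) (Q(r) = (2 + r)*(1 + r) = (1 + r)*(2 + r))
m(t, F) = -9 - 8*F (m(t, F) = -9 + (F*4)*(-2) = -9 + (4*F)*(-2) = -9 - 8*F)
T + Q(2)*m(8, -7) = 1 + (2 + 2² + 3*2)*(-9 - 8*(-7)) = 1 + (2 + 4 + 6)*(-9 + 56) = 1 + 12*47 = 1 + 564 = 565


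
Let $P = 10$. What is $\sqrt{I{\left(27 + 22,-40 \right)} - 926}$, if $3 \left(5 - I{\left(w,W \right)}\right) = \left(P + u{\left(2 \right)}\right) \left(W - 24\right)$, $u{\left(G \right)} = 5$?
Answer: $i \sqrt{601} \approx 24.515 i$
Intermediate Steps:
$I{\left(w,W \right)} = 125 - 5 W$ ($I{\left(w,W \right)} = 5 - \frac{\left(10 + 5\right) \left(W - 24\right)}{3} = 5 - \frac{15 \left(-24 + W\right)}{3} = 5 - \frac{-360 + 15 W}{3} = 5 - \left(-120 + 5 W\right) = 125 - 5 W$)
$\sqrt{I{\left(27 + 22,-40 \right)} - 926} = \sqrt{\left(125 - -200\right) - 926} = \sqrt{\left(125 + 200\right) - 926} = \sqrt{325 - 926} = \sqrt{-601} = i \sqrt{601}$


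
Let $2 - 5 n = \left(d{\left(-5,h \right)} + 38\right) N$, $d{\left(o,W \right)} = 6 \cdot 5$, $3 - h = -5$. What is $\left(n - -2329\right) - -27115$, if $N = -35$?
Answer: $\frac{149602}{5} \approx 29920.0$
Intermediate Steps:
$h = 8$ ($h = 3 - -5 = 3 + 5 = 8$)
$d{\left(o,W \right)} = 30$
$n = \frac{2382}{5}$ ($n = \frac{2}{5} - \frac{\left(30 + 38\right) \left(-35\right)}{5} = \frac{2}{5} - \frac{68 \left(-35\right)}{5} = \frac{2}{5} - -476 = \frac{2}{5} + 476 = \frac{2382}{5} \approx 476.4$)
$\left(n - -2329\right) - -27115 = \left(\frac{2382}{5} - -2329\right) - -27115 = \left(\frac{2382}{5} + \left(-47 + 2376\right)\right) + 27115 = \left(\frac{2382}{5} + 2329\right) + 27115 = \frac{14027}{5} + 27115 = \frac{149602}{5}$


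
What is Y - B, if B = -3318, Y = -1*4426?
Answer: -1108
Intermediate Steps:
Y = -4426
Y - B = -4426 - 1*(-3318) = -4426 + 3318 = -1108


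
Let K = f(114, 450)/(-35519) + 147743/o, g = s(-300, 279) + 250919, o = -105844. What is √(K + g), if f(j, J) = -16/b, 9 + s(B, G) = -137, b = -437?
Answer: √169213570438688044612950332649/821444858366 ≈ 500.77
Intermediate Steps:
s(B, G) = -146 (s(B, G) = -9 - 137 = -146)
f(j, J) = 16/437 (f(j, J) = -16/(-437) = -16*(-1/437) = 16/437)
g = 250773 (g = -146 + 250919 = 250773)
K = -2293239434133/1642889716732 (K = (16/437)/(-35519) + 147743/(-105844) = (16/437)*(-1/35519) + 147743*(-1/105844) = -16/15521803 - 147743/105844 = -2293239434133/1642889716732 ≈ -1.3959)
√(K + g) = √(-2293239434133/1642889716732 + 250773) = √(411990089694599703/1642889716732) = √169213570438688044612950332649/821444858366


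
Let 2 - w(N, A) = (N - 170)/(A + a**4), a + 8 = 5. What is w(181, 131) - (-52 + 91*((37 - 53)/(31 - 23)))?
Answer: 50021/212 ≈ 235.95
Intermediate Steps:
a = -3 (a = -8 + 5 = -3)
w(N, A) = 2 - (-170 + N)/(81 + A) (w(N, A) = 2 - (N - 170)/(A + (-3)**4) = 2 - (-170 + N)/(A + 81) = 2 - (-170 + N)/(81 + A))
w(181, 131) - (-52 + 91*((37 - 53)/(31 - 23))) = (332 - 1*181 + 2*131)/(81 + 131) - (-52 + 91*((37 - 53)/(31 - 23))) = (332 - 181 + 262)/212 - (-52 + 91*(-16/8)) = (1/212)*413 - (-52 + 91*(-16*1/8)) = 413/212 - (-52 + 91*(-2)) = 413/212 - (-52 - 182) = 413/212 - 1*(-234) = 413/212 + 234 = 50021/212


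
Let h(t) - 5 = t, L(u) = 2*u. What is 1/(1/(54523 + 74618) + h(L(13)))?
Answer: 129141/4003372 ≈ 0.032258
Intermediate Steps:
h(t) = 5 + t
1/(1/(54523 + 74618) + h(L(13))) = 1/(1/(54523 + 74618) + (5 + 2*13)) = 1/(1/129141 + (5 + 26)) = 1/(1/129141 + 31) = 1/(4003372/129141) = 129141/4003372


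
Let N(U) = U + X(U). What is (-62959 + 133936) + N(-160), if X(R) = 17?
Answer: 70834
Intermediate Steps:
N(U) = 17 + U (N(U) = U + 17 = 17 + U)
(-62959 + 133936) + N(-160) = (-62959 + 133936) + (17 - 160) = 70977 - 143 = 70834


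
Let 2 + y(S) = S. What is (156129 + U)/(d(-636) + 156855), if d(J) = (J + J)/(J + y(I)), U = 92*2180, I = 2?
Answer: 356689/156857 ≈ 2.2740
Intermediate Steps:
y(S) = -2 + S
U = 200560
d(J) = 2 (d(J) = (J + J)/(J + (-2 + 2)) = (2*J)/(J + 0) = (2*J)/J = 2)
(156129 + U)/(d(-636) + 156855) = (156129 + 200560)/(2 + 156855) = 356689/156857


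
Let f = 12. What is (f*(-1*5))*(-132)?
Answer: 7920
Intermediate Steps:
(f*(-1*5))*(-132) = (12*(-1*5))*(-132) = (12*(-5))*(-132) = -60*(-132) = 7920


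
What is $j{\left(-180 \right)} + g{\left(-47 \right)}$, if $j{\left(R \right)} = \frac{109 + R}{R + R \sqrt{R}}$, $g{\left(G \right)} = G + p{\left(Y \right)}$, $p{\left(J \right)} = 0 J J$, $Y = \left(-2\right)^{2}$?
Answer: $\frac{- 50760 \sqrt{5} + 8389 i}{180 \left(- i + 6 \sqrt{5}\right)} \approx -46.998 - 0.029238 i$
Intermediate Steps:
$Y = 4$
$p{\left(J \right)} = 0$ ($p{\left(J \right)} = 0 J = 0$)
$g{\left(G \right)} = G$ ($g{\left(G \right)} = G + 0 = G$)
$j{\left(R \right)} = \frac{109 + R}{R + R^{\frac{3}{2}}}$
$j{\left(-180 \right)} + g{\left(-47 \right)} = \frac{109 - 180}{-180 + \left(-180\right)^{\frac{3}{2}}} - 47 = \frac{1}{-180 - 1080 i \sqrt{5}} \left(-71\right) - 47 = - \frac{71}{-180 - 1080 i \sqrt{5}} - 47 = -47 - \frac{71}{-180 - 1080 i \sqrt{5}}$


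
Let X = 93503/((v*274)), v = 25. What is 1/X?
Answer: 6850/93503 ≈ 0.073260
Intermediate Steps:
X = 93503/6850 (X = 93503/((25*274)) = 93503/6850 ≈ 13.650)
1/X = 1/(93503/6850) = 6850/93503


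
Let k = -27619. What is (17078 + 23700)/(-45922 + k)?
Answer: -40778/73541 ≈ -0.55449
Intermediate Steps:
(17078 + 23700)/(-45922 + k) = (17078 + 23700)/(-45922 - 27619) = 40778/(-73541) = 40778*(-1/73541) = -40778/73541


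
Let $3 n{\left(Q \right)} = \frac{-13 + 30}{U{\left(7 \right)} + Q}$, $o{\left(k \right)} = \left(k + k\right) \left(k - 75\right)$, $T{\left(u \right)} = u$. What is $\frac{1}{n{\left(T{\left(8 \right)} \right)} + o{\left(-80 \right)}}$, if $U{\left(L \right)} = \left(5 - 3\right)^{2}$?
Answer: $\frac{36}{892817} \approx 4.0322 \cdot 10^{-5}$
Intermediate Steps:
$U{\left(L \right)} = 4$ ($U{\left(L \right)} = 2^{2} = 4$)
$o{\left(k \right)} = 2 k \left(-75 + k\right)$
$n{\left(Q \right)} = \frac{17}{3 \left(4 + Q\right)}$ ($n{\left(Q \right)} = \frac{\left(-13 + 30\right) \frac{1}{4 + Q}}{3} = \frac{17 \frac{1}{4 + Q}}{3} = \frac{17}{3 \left(4 + Q\right)}$)
$\frac{1}{n{\left(T{\left(8 \right)} \right)} + o{\left(-80 \right)}} = \frac{1}{\frac{17}{3 \left(4 + 8\right)} + 2 \left(-80\right) \left(-75 - 80\right)} = \frac{1}{\frac{17}{3 \cdot 12} + 2 \left(-80\right) \left(-155\right)} = \frac{1}{\frac{17}{3} \cdot \frac{1}{12} + 24800} = \frac{1}{\frac{17}{36} + 24800} = \frac{1}{\frac{892817}{36}} = \frac{36}{892817}$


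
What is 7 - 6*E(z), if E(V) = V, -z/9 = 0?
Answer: 7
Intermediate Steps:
z = 0 (z = -9*0 = 0)
7 - 6*E(z) = 7 - 6*0 = 7 + 0 = 7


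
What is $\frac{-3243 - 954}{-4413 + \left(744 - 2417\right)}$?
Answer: $\frac{4197}{6086} \approx 0.68962$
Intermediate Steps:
$\frac{-3243 - 954}{-4413 + \left(744 - 2417\right)} = - \frac{4197}{-4413 + \left(744 - 2417\right)} = - \frac{4197}{-4413 - 1673} = - \frac{4197}{-6086} = \left(-4197\right) \left(- \frac{1}{6086}\right) = \frac{4197}{6086}$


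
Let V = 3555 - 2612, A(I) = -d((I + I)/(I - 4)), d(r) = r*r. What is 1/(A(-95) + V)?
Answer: 9801/9206243 ≈ 0.0010646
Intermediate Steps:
d(r) = r²
A(I) = -4*I²/(-4 + I)² (A(I) = -((I + I)/(I - 4))² = -((2*I)/(-4 + I))² = -(2*I/(-4 + I))² = -4*I²/(-4 + I)²)
V = 943
1/(A(-95) + V) = 1/(-4*(-95)²/(-4 - 95)² + 943) = 1/(-4*9025/(-99)² + 943) = 1/(-4*9025*1/9801 + 943) = 1/(-36100/9801 + 943) = 1/(9206243/9801) = 9801/9206243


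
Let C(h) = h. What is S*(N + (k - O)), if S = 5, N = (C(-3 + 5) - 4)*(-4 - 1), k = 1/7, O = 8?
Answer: 75/7 ≈ 10.714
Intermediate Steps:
k = ⅐ ≈ 0.14286
N = 10 (N = ((-3 + 5) - 4)*(-4 - 1) = (2 - 4)*(-5) = -2*(-5) = 10)
S*(N + (k - O)) = 5*(10 + (⅐ - 1*8)) = 5*(10 + (⅐ - 8)) = 5*(10 - 55/7) = 5*(15/7) = 75/7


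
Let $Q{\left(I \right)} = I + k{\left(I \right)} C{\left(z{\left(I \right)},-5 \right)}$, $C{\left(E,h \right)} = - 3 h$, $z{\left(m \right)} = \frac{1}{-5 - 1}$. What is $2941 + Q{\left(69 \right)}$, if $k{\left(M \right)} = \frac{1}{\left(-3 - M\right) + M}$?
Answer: $3005$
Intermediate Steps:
$z{\left(m \right)} = - \frac{1}{6}$ ($z{\left(m \right)} = \frac{1}{-6} = - \frac{1}{6}$)
$k{\left(M \right)} = - \frac{1}{3}$ ($k{\left(M \right)} = \frac{1}{-3} = - \frac{1}{3}$)
$Q{\left(I \right)} = -5 + I$ ($Q{\left(I \right)} = I - \frac{\left(-3\right) \left(-5\right)}{3} = I - 5 = -5 + I$)
$2941 + Q{\left(69 \right)} = 2941 + \left(-5 + 69\right) = 2941 + 64 = 3005$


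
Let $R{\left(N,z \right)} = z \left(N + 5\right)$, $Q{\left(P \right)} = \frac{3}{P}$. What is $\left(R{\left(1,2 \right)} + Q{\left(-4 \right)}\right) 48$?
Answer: $540$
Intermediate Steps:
$R{\left(N,z \right)} = z \left(5 + N\right)$
$\left(R{\left(1,2 \right)} + Q{\left(-4 \right)}\right) 48 = \left(2 \left(5 + 1\right) + \frac{3}{-4}\right) 48 = \left(2 \cdot 6 + 3 \left(- \frac{1}{4}\right)\right) 48 = \left(12 - \frac{3}{4}\right) 48 = \frac{45}{4} \cdot 48 = 540$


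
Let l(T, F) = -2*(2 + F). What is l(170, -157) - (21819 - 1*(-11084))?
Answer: -32593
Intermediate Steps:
l(T, F) = -4 - 2*F
l(170, -157) - (21819 - 1*(-11084)) = (-4 - 2*(-157)) - (21819 - 1*(-11084)) = (-4 + 314) - (21819 + 11084) = 310 - 1*32903 = 310 - 32903 = -32593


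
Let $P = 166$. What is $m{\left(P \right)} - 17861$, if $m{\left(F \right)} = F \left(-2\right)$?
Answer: $-18193$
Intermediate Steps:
$m{\left(F \right)} = - 2 F$
$m{\left(P \right)} - 17861 = \left(-2\right) 166 - 17861 = -332 - 17861 = -18193$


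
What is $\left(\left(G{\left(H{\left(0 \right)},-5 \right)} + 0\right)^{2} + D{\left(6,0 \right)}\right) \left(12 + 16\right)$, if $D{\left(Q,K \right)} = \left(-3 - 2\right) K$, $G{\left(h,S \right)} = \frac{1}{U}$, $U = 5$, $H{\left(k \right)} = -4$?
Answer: $\frac{28}{25} \approx 1.12$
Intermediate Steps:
$G{\left(h,S \right)} = \frac{1}{5}$
$D{\left(Q,K \right)} = - 5 K$
$\left(\left(G{\left(H{\left(0 \right)},-5 \right)} + 0\right)^{2} + D{\left(6,0 \right)}\right) \left(12 + 16\right) = \left(\left(\frac{1}{5} + 0\right)^{2} - 0\right) \left(12 + 16\right) = \left(\left(\frac{1}{5}\right)^{2} + 0\right) 28 = \left(\frac{1}{25} + 0\right) 28 = \frac{1}{25} \cdot 28 = \frac{28}{25}$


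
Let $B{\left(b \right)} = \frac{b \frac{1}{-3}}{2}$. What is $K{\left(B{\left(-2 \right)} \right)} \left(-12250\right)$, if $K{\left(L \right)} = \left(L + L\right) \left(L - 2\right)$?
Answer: $\frac{122500}{9} \approx 13611.0$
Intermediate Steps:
$B{\left(b \right)} = - \frac{b}{6}$ ($B{\left(b \right)} = b \left(- \frac{1}{3}\right) \frac{1}{2} = - \frac{b}{3} \cdot \frac{1}{2} = - \frac{b}{6}$)
$K{\left(L \right)} = 2 L \left(-2 + L\right)$
$K{\left(B{\left(-2 \right)} \right)} \left(-12250\right) = 2 \left(\left(- \frac{1}{6}\right) \left(-2\right)\right) \left(-2 - - \frac{1}{3}\right) \left(-12250\right) = 2 \cdot \frac{1}{3} \left(-2 + \frac{1}{3}\right) \left(-12250\right) = 2 \cdot \frac{1}{3} \left(- \frac{5}{3}\right) \left(-12250\right) = \left(- \frac{10}{9}\right) \left(-12250\right) = \frac{122500}{9}$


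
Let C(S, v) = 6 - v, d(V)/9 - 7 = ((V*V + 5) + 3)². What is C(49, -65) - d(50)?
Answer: -56610568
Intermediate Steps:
d(V) = 63 + 9*(8 + V²)² (d(V) = 63 + 9*((V*V + 5) + 3)² = 63 + 9*((V² + 5) + 3)² = 63 + 9*((5 + V²) + 3)² = 63 + 9*(8 + V²)²)
C(49, -65) - d(50) = (6 - 1*(-65)) - (63 + 9*(8 + 50²)²) = (6 + 65) - (63 + 9*(8 + 2500)²) = 71 - (63 + 9*2508²) = 71 - (63 + 9*6290064) = 71 - (63 + 56610576) = 71 - 1*56610639 = 71 - 56610639 = -56610568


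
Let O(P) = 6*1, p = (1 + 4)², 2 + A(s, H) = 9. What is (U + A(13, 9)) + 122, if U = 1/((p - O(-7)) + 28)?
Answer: 6064/47 ≈ 129.02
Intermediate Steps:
A(s, H) = 7 (A(s, H) = -2 + 9 = 7)
p = 25 (p = 5² = 25)
O(P) = 6
U = 1/47 (U = 1/((25 - 1*6) + 28) = 1/((25 - 6) + 28) = 1/(19 + 28) = 1/47 ≈ 0.021277)
(U + A(13, 9)) + 122 = (1/47 + 7) + 122 = 330/47 + 122 = 6064/47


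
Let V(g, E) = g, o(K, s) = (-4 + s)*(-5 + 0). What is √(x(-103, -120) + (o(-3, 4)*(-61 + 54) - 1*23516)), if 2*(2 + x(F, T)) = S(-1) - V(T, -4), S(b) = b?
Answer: 3*I*√10426/2 ≈ 153.16*I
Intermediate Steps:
o(K, s) = 20 - 5*s (o(K, s) = (-4 + s)*(-5) = 20 - 5*s)
x(F, T) = -5/2 - T/2 (x(F, T) = -2 + (-1 - T)/2 = -2 + (-½ - T/2) = -5/2 - T/2)
√(x(-103, -120) + (o(-3, 4)*(-61 + 54) - 1*23516)) = √((-5/2 - ½*(-120)) + ((20 - 5*4)*(-61 + 54) - 1*23516)) = √((-5/2 + 60) + ((20 - 20)*(-7) - 23516)) = √(115/2 + (0*(-7) - 23516)) = √(115/2 + (0 - 23516)) = √(115/2 - 23516) = √(-46917/2) = 3*I*√10426/2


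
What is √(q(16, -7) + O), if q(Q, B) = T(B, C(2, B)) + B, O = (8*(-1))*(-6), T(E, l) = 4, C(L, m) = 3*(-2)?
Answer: 3*√5 ≈ 6.7082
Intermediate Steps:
C(L, m) = -6
O = 48 (O = -8*(-6) = 48)
q(Q, B) = 4 + B
√(q(16, -7) + O) = √((4 - 7) + 48) = √(-3 + 48) = √45 = 3*√5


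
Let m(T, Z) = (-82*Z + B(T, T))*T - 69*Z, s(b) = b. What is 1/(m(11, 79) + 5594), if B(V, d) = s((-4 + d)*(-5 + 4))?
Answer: -1/71192 ≈ -1.4047e-5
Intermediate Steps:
B(V, d) = 4 - d (B(V, d) = (-4 + d)*(-5 + 4) = (-4 + d)*(-1) = 4 - d)
m(T, Z) = -69*Z + T*(4 - T - 82*Z) (m(T, Z) = (-82*Z + (4 - T))*T - 69*Z = (4 - T - 82*Z)*T - 69*Z = T*(4 - T - 82*Z) - 69*Z = -69*Z + T*(4 - T - 82*Z))
1/(m(11, 79) + 5594) = 1/((-69*79 - 1*11*(-4 + 11) - 82*11*79) + 5594) = 1/((-5451 - 1*11*7 - 71258) + 5594) = 1/((-5451 - 77 - 71258) + 5594) = 1/(-76786 + 5594) = 1/(-71192) = -1/71192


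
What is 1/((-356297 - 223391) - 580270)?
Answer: -1/1159958 ≈ -8.6210e-7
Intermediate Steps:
1/((-356297 - 223391) - 580270) = 1/(-579688 - 580270) = 1/(-1159958) = -1/1159958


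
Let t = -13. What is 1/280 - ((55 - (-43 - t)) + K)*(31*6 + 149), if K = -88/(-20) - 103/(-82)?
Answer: -348645179/11480 ≈ -30370.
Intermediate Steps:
K = 2319/410 (K = -88*(-1/20) - 103*(-1/82) = 22/5 + 103/82 = 2319/410 ≈ 5.6561)
1/280 - ((55 - (-43 - t)) + K)*(31*6 + 149) = 1/280 - ((55 - (-43 - 1*(-13))) + 2319/410)*(31*6 + 149) = 1/280 - ((55 - (-43 + 13)) + 2319/410)*(186 + 149) = 1/280 - ((55 - 1*(-30)) + 2319/410)*335 = 1/280 - ((55 + 30) + 2319/410)*335 = 1/280 - (85 + 2319/410)*335 = 1/280 - 37169*335/410 = 1/280 - 1*2490323/82 = 1/280 - 2490323/82 = -348645179/11480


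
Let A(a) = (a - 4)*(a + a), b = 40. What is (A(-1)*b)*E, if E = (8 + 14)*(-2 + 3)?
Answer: 8800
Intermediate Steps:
E = 22 (E = 22*1 = 22)
A(a) = 2*a*(-4 + a) (A(a) = (-4 + a)*(2*a) = 2*a*(-4 + a))
(A(-1)*b)*E = ((2*(-1)*(-4 - 1))*40)*22 = ((2*(-1)*(-5))*40)*22 = (10*40)*22 = 400*22 = 8800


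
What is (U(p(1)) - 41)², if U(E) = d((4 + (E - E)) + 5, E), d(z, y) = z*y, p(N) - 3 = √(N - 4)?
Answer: (14 - 9*I*√3)² ≈ -47.0 - 436.48*I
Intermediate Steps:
p(N) = 3 + √(-4 + N) (p(N) = 3 + √(N - 4) = 3 + √(-4 + N))
d(z, y) = y*z
U(E) = 9*E (U(E) = E*((4 + (E - E)) + 5) = E*((4 + 0) + 5) = E*(4 + 5) = E*9 = 9*E)
(U(p(1)) - 41)² = (9*(3 + √(-4 + 1)) - 41)² = (9*(3 + √(-3)) - 41)² = (9*(3 + I*√3) - 41)² = ((27 + 9*I*√3) - 41)² = (-14 + 9*I*√3)²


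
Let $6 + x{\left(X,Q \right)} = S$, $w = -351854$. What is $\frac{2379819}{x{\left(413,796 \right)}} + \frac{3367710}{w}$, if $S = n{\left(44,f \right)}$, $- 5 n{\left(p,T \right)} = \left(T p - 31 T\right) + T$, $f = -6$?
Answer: $\frac{697760385965}{3166686} \approx 2.2034 \cdot 10^{5}$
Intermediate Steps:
$n{\left(p,T \right)} = 6 T - \frac{T p}{5}$ ($n{\left(p,T \right)} = - \frac{\left(T p - 31 T\right) + T}{5} = - \frac{\left(- 31 T + T p\right) + T}{5} = - \frac{- 30 T + T p}{5} = 6 T - \frac{T p}{5}$)
$S = \frac{84}{5}$ ($S = \frac{1}{5} \left(-6\right) \left(30 - 44\right) = \frac{1}{5} \left(-6\right) \left(-14\right) = \frac{84}{5} \approx 16.8$)
$x{\left(X,Q \right)} = \frac{54}{5}$ ($x{\left(X,Q \right)} = -6 + \frac{84}{5} = \frac{54}{5}$)
$\frac{2379819}{x{\left(413,796 \right)}} + \frac{3367710}{w} = \frac{2379819}{\frac{54}{5}} + \frac{3367710}{-351854} = 2379819 \cdot \frac{5}{54} + 3367710 \left(- \frac{1}{351854}\right) = \frac{3966365}{18} - \frac{1683855}{175927} = \frac{697760385965}{3166686}$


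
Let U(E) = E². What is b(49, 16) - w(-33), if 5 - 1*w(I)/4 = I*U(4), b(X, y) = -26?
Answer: -2158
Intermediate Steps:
w(I) = 20 - 64*I (w(I) = 20 - 4*I*4² = 20 - 4*I*16 = 20 - 64*I)
b(49, 16) - w(-33) = -26 - (20 - 64*(-33)) = -26 - (20 + 2112) = -26 - 1*2132 = -26 - 2132 = -2158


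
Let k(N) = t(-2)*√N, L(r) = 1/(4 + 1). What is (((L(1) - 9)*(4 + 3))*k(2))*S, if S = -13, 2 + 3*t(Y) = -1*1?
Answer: -4004*√2/5 ≈ -1132.5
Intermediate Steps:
t(Y) = -1 (t(Y) = -⅔ + (-1*1)/3 = -⅔ + (⅓)*(-1) = -⅔ - ⅓ = -1)
L(r) = ⅕ (L(r) = 1/5 = ⅕)
k(N) = -√N
(((L(1) - 9)*(4 + 3))*k(2))*S = (((⅕ - 9)*(4 + 3))*(-√2))*(-13) = ((-44/5*7)*(-√2))*(-13) = -(-308)*√2/5*(-13) = (308*√2/5)*(-13) = -4004*√2/5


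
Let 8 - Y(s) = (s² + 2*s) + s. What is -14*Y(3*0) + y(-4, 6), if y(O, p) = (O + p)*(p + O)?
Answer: -108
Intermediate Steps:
y(O, p) = (O + p)² (y(O, p) = (O + p)*(O + p) = (O + p)²)
Y(s) = 8 - s² - 3*s (Y(s) = 8 - ((s² + 2*s) + s) = 8 - (s² + 3*s) = 8 + (-s² - 3*s) = 8 - s² - 3*s)
-14*Y(3*0) + y(-4, 6) = -14*(8 - (3*0)² - 9*0) + (-4 + 6)² = -14*(8 - 1*0² - 3*0) + 2² = -14*(8 - 1*0 + 0) + 4 = -14*(8 + 0 + 0) + 4 = -14*8 + 4 = -112 + 4 = -108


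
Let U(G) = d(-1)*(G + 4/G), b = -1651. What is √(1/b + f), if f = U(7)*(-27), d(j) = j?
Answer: √27304267718/11557 ≈ 14.298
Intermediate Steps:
U(G) = -G - 4/G (U(G) = -(G + 4/G) = -G - 4/G)
f = 1431/7 (f = (-1*7 - 4/7)*(-27) = (-7 - 4*⅐)*(-27) = (-7 - 4/7)*(-27) = -53/7*(-27) = 1431/7 ≈ 204.43)
√(1/b + f) = √(1/(-1651) + 1431/7) = √(-1/1651 + 1431/7) = √(2362574/11557) = √27304267718/11557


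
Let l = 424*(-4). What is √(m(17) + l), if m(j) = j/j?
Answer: I*√1695 ≈ 41.17*I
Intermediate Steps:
m(j) = 1
l = -1696
√(m(17) + l) = √(1 - 1696) = √(-1695) = I*√1695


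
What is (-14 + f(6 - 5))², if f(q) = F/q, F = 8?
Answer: 36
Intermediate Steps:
f(q) = 8/q
(-14 + f(6 - 5))² = (-14 + 8/(6 - 5))² = (-14 + 8/1)² = (-14 + 8*1)² = (-14 + 8)² = (-6)² = 36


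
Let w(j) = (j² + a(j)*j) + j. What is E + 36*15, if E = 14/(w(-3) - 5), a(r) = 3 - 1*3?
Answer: 554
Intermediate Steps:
a(r) = 0 (a(r) = 3 - 3 = 0)
w(j) = j + j² (w(j) = (j² + 0*j) + j = (j² + 0) + j = j² + j = j + j²)
E = 14 (E = 14/(-3*(1 - 3) - 5) = 14/(-3*(-2) - 5) = 14/(6 - 5) = 14/1 = 1*14 = 14)
E + 36*15 = 14 + 36*15 = 14 + 540 = 554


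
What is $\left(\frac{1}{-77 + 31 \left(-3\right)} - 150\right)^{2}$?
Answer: $\frac{650301001}{28900} \approx 22502.0$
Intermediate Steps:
$\left(\frac{1}{-77 + 31 \left(-3\right)} - 150\right)^{2} = \left(\frac{1}{-77 - 93} - 150\right)^{2} = \left(\frac{1}{-170} - 150\right)^{2} = \left(- \frac{1}{170} - 150\right)^{2} = \left(- \frac{25501}{170}\right)^{2} = \frac{650301001}{28900}$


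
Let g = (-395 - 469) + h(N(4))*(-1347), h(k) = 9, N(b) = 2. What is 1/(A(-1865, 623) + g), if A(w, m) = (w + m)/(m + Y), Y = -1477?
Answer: -427/5544828 ≈ -7.7009e-5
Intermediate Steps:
A(w, m) = (m + w)/(-1477 + m) (A(w, m) = (w + m)/(m - 1477) = (m + w)/(-1477 + m))
g = -12987 (g = (-395 - 469) + 9*(-1347) = -864 - 12123 = -12987)
1/(A(-1865, 623) + g) = 1/((623 - 1865)/(-1477 + 623) - 12987) = 1/(-1242/(-854) - 12987) = 1/(-1/854*(-1242) - 12987) = 1/(621/427 - 12987) = 1/(-5544828/427) = -427/5544828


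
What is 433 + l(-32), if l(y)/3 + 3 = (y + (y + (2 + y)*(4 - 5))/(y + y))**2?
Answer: 3573763/1024 ≈ 3490.0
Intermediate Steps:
l(y) = -9 + 3*(y - 1/y)**2 (l(y) = -9 + 3*(y + (y + (2 + y)*(4 - 5))/(y + y))**2 = -9 + 3*(y + (y + (2 + y)*(-1))/((2*y)))**2 = -9 + 3*(y + (y + (-2 - y))*(1/(2*y)))**2 = -9 + 3*(y - 1/y)**2)
433 + l(-32) = 433 + (-15 + 3/(-32)**2 + 3*(-32)**2) = 433 + (-15 + 3*(1/1024) + 3*1024) = 433 + (-15 + 3/1024 + 3072) = 433 + 3130371/1024 = 3573763/1024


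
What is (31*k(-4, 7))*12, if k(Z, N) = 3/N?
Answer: 1116/7 ≈ 159.43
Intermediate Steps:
(31*k(-4, 7))*12 = (31*(3/7))*12 = (93/7)*12 = 1116/7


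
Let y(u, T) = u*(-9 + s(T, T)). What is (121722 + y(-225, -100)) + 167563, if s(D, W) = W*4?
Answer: 381310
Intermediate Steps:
s(D, W) = 4*W
y(u, T) = u*(-9 + 4*T)
(121722 + y(-225, -100)) + 167563 = (121722 - 225*(-9 + 4*(-100))) + 167563 = (121722 - 225*(-9 - 400)) + 167563 = (121722 - 225*(-409)) + 167563 = (121722 + 92025) + 167563 = 213747 + 167563 = 381310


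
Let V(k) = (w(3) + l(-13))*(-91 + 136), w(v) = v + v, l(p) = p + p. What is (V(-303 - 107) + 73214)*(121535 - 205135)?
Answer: -6045450400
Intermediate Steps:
l(p) = 2*p
w(v) = 2*v
V(k) = -900 (V(k) = (2*3 + 2*(-13))*(-91 + 136) = (6 - 26)*45 = -20*45 = -900)
(V(-303 - 107) + 73214)*(121535 - 205135) = (-900 + 73214)*(121535 - 205135) = 72314*(-83600) = -6045450400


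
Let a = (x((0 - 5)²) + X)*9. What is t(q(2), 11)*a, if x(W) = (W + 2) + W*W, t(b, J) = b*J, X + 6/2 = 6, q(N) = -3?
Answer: -194535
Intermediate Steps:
X = 3 (X = -3 + 6 = 3)
t(b, J) = J*b
x(W) = 2 + W + W² (x(W) = (2 + W) + W² = 2 + W + W²)
a = 5895 (a = ((2 + (0 - 5)² + ((0 - 5)²)²) + 3)*9 = ((2 + (-5)² + ((-5)²)²) + 3)*9 = ((2 + 25 + 25²) + 3)*9 = ((2 + 25 + 625) + 3)*9 = (652 + 3)*9 = 655*9 = 5895)
t(q(2), 11)*a = (11*(-3))*5895 = -33*5895 = -194535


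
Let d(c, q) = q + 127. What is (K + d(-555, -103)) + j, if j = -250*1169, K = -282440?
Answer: -574666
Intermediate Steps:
j = -292250
d(c, q) = 127 + q
(K + d(-555, -103)) + j = (-282440 + (127 - 103)) - 292250 = (-282440 + 24) - 292250 = -282416 - 292250 = -574666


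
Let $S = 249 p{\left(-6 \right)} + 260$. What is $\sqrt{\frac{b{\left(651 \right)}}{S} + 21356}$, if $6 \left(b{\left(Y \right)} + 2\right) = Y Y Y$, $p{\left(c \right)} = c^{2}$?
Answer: $\frac{7 \sqrt{11434472797}}{4612} \approx 162.3$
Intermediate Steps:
$b{\left(Y \right)} = -2 + \frac{Y^{3}}{6}$ ($b{\left(Y \right)} = -2 + \frac{Y Y Y}{6} = -2 + \frac{Y^{2} Y}{6} = -2 + \frac{Y^{3}}{6}$)
$S = 9224$ ($S = 249 \left(-6\right)^{2} + 260 = 249 \cdot 36 + 260 = 8964 + 260 = 9224$)
$\sqrt{\frac{b{\left(651 \right)}}{S} + 21356} = \sqrt{\frac{-2 + \frac{651^{3}}{6}}{9224} + 21356} = \sqrt{\left(-2 + \frac{1}{6} \cdot 275894451\right) \frac{1}{9224} + 21356} = \sqrt{\left(-2 + \frac{91964817}{2}\right) \frac{1}{9224} + 21356} = \sqrt{\frac{91964813}{2} \cdot \frac{1}{9224} + 21356} = \sqrt{\frac{91964813}{18448} + 21356} = \sqrt{\frac{485940301}{18448}} = \frac{7 \sqrt{11434472797}}{4612}$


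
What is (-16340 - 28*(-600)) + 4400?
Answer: 4860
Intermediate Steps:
(-16340 - 28*(-600)) + 4400 = (-16340 + 16800) + 4400 = 460 + 4400 = 4860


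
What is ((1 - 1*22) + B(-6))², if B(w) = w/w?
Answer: 400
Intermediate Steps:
B(w) = 1
((1 - 1*22) + B(-6))² = ((1 - 1*22) + 1)² = ((1 - 22) + 1)² = (-21 + 1)² = (-20)² = 400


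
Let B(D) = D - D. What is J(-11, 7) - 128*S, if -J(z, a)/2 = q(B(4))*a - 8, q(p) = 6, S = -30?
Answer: 3772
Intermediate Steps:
B(D) = 0
J(z, a) = 16 - 12*a (J(z, a) = -2*(6*a - 8) = -2*(-8 + 6*a) = 16 - 12*a)
J(-11, 7) - 128*S = (16 - 12*7) - 128*(-30) = (16 - 84) + 3840 = -68 + 3840 = 3772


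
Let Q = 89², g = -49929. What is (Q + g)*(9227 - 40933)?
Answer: 1331905648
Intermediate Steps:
Q = 7921
(Q + g)*(9227 - 40933) = (7921 - 49929)*(9227 - 40933) = -42008*(-31706) = 1331905648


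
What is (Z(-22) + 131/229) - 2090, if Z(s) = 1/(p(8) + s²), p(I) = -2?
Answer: -230626649/110378 ≈ -2089.4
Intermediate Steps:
Z(s) = 1/(-2 + s²)
(Z(-22) + 131/229) - 2090 = (1/(-2 + (-22)²) + 131/229) - 2090 = (1/(-2 + 484) + 131*(1/229)) - 2090 = (1/482 + 131/229) - 2090 = 63371/110378 - 2090 = -230626649/110378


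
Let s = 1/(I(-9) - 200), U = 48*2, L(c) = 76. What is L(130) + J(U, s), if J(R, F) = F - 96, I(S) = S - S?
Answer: -4001/200 ≈ -20.005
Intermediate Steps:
U = 96
I(S) = 0
s = -1/200 (s = 1/(0 - 200) = 1/(-200) = -1/200 ≈ -0.0050000)
J(R, F) = -96 + F
L(130) + J(U, s) = 76 + (-96 - 1/200) = 76 - 19201/200 = -4001/200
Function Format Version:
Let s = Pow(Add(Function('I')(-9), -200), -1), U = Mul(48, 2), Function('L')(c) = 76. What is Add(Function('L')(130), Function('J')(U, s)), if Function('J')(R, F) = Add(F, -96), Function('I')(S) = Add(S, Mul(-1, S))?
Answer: Rational(-4001, 200) ≈ -20.005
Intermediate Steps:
U = 96
Function('I')(S) = 0
s = Rational(-1, 200) (s = Pow(Add(0, -200), -1) = Pow(-200, -1) = Rational(-1, 200) ≈ -0.0050000)
Function('J')(R, F) = Add(-96, F)
Add(Function('L')(130), Function('J')(U, s)) = Add(76, Add(-96, Rational(-1, 200))) = Add(76, Rational(-19201, 200)) = Rational(-4001, 200)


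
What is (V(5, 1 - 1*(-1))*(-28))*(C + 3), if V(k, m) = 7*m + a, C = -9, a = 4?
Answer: 3024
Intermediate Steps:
V(k, m) = 4 + 7*m (V(k, m) = 7*m + 4 = 4 + 7*m)
(V(5, 1 - 1*(-1))*(-28))*(C + 3) = ((4 + 7*(1 - 1*(-1)))*(-28))*(-9 + 3) = ((4 + 7*(1 + 1))*(-28))*(-6) = ((4 + 7*2)*(-28))*(-6) = ((4 + 14)*(-28))*(-6) = (18*(-28))*(-6) = -504*(-6) = 3024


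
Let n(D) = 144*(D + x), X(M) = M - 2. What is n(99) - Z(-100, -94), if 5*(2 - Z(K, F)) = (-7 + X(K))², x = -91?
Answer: 17631/5 ≈ 3526.2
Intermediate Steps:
X(M) = -2 + M
Z(K, F) = 2 - (-9 + K)²/5 (Z(K, F) = 2 - (-7 + (-2 + K))²/5 = 2 - (-9 + K)²/5)
n(D) = -13104 + 144*D (n(D) = 144*(D - 91) = 144*(-91 + D) = -13104 + 144*D)
n(99) - Z(-100, -94) = (-13104 + 144*99) - (2 - (-9 - 100)²/5) = (-13104 + 14256) - (2 - ⅕*(-109)²) = 1152 - (2 - ⅕*11881) = 1152 - (2 - 11881/5) = 1152 - 1*(-11871/5) = 1152 + 11871/5 = 17631/5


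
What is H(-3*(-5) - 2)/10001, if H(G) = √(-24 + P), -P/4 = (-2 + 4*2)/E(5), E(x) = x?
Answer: 12*I*√5/50005 ≈ 0.0005366*I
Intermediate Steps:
P = -24/5 (P = -4*(-2 + 4*2)/5 = -4*(-2 + 8)/5 = -24/5 ≈ -4.8000)
H(G) = 12*I*√5/5 (H(G) = √(-24 - 24/5) = √(-144/5) = 12*I*√5/5)
H(-3*(-5) - 2)/10001 = (12*I*√5/5)/10001 = (12*I*√5/5)*(1/10001) = 12*I*√5/50005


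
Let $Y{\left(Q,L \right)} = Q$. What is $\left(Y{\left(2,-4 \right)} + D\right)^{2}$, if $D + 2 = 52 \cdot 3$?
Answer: $24336$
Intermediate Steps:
$D = 154$ ($D = -2 + 52 \cdot 3 = -2 + 156 = 154$)
$\left(Y{\left(2,-4 \right)} + D\right)^{2} = \left(2 + 154\right)^{2} = 156^{2} = 24336$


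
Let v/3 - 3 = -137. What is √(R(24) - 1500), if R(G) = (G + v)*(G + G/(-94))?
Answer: 2*I*√5785089/47 ≈ 102.35*I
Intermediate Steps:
v = -402 (v = 9 + 3*(-137) = 9 - 411 = -402)
R(G) = 93*G*(-402 + G)/94 (R(G) = (G - 402)*(G + G/(-94)) = (-402 + G)*(G + G*(-1/94)) = (-402 + G)*(G - G/94) = (-402 + G)*(93*G/94) = 93*G*(-402 + G)/94)
√(R(24) - 1500) = √((93/94)*24*(-402 + 24) - 1500) = √((93/94)*24*(-378) - 1500) = √(-421848/47 - 1500) = √(-492348/47) = 2*I*√5785089/47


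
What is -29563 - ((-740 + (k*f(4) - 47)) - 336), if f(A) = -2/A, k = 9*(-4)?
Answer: -28458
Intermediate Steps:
k = -36
-29563 - ((-740 + (k*f(4) - 47)) - 336) = -29563 - ((-740 + (-(-72)/4 - 47)) - 336) = -29563 - ((-740 + (-36*(-½) - 47)) - 336) = -29563 - ((-740 + (18 - 47)) - 336) = -29563 - ((-740 - 29) - 336) = -29563 - (-769 - 336) = -29563 - 1*(-1105) = -29563 + 1105 = -28458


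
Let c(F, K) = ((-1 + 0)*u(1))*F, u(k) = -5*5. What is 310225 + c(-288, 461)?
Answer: 303025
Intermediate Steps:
u(k) = -25
c(F, K) = 25*F (c(F, K) = ((-1 + 0)*(-25))*F = (-1*(-25))*F = 25*F)
310225 + c(-288, 461) = 310225 + 25*(-288) = 310225 - 7200 = 303025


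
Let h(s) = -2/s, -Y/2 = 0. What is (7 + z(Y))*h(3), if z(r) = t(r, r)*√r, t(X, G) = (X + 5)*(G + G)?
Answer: -14/3 ≈ -4.6667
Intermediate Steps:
Y = 0 (Y = -2*0 = 0)
t(X, G) = 2*G*(5 + X) (t(X, G) = (5 + X)*(2*G) = 2*G*(5 + X))
z(r) = 2*r^(3/2)*(5 + r) (z(r) = (2*r*(5 + r))*√r = 2*r^(3/2)*(5 + r))
(7 + z(Y))*h(3) = (7 + 2*0^(3/2)*(5 + 0))*(-2/3) = (7 + 2*0*5)*(-2*⅓) = (7 + 0)*(-⅔) = 7*(-⅔) = -14/3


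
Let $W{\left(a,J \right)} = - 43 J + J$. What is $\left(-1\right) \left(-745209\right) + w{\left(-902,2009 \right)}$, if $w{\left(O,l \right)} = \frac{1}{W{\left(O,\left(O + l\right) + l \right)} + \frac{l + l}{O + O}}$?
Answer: $\frac{2145630344675}{2879233} \approx 7.4521 \cdot 10^{5}$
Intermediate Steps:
$W{\left(a,J \right)} = - 42 J$
$w{\left(O,l \right)} = \frac{1}{- 84 l - 42 O + \frac{l}{O}}$ ($w{\left(O,l \right)} = \frac{1}{- 42 \left(\left(O + l\right) + l\right) + \frac{l + l}{O + O}} = \frac{1}{- 42 \left(O + 2 l\right) + \frac{2 l}{2 O}} = \frac{1}{\left(- 84 l - 42 O\right) + 2 l \frac{1}{2 O}} = \frac{1}{\left(- 84 l - 42 O\right) + \frac{l}{O}} = \frac{1}{- 84 l - 42 O + \frac{l}{O}}$)
$\left(-1\right) \left(-745209\right) + w{\left(-902,2009 \right)} = \left(-1\right) \left(-745209\right) - \frac{902}{2009 - - 37884 \left(-902 + 2 \cdot 2009\right)} = 745209 - \frac{902}{2009 - - 37884 \left(-902 + 4018\right)} = 745209 - \frac{902}{2009 - \left(-37884\right) 3116} = 745209 - \frac{902}{2009 + 118046544} = 745209 - \frac{902}{118048553} = 745209 - \frac{22}{2879233} = \frac{2145630344675}{2879233}$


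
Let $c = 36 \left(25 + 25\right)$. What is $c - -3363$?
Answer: $5163$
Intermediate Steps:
$c = 1800$ ($c = 36 \cdot 50 = 1800$)
$c - -3363 = 1800 - -3363 = 1800 + 3363 = 5163$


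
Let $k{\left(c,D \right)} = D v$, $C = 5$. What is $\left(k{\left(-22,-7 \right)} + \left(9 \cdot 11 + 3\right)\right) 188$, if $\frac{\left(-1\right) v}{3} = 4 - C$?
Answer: $15228$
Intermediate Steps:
$v = 3$ ($v = - 3 \left(4 - 5\right) = \left(-3\right) \left(-1\right) = 3$)
$k{\left(c,D \right)} = 3 D$ ($k{\left(c,D \right)} = D 3 = 3 D$)
$\left(k{\left(-22,-7 \right)} + \left(9 \cdot 11 + 3\right)\right) 188 = \left(3 \left(-7\right) + \left(9 \cdot 11 + 3\right)\right) 188 = \left(-21 + \left(99 + 3\right)\right) 188 = \left(-21 + 102\right) 188 = 81 \cdot 188 = 15228$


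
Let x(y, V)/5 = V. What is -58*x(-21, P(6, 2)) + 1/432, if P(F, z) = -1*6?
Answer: 751681/432 ≈ 1740.0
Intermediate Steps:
P(F, z) = -6
x(y, V) = 5*V
-58*x(-21, P(6, 2)) + 1/432 = -290*(-6) + 1/432 = -58*(-30) + 1/432 = 1740 + 1/432 = 751681/432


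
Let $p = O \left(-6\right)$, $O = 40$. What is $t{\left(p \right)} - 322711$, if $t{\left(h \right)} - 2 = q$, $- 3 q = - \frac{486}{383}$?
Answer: $- \frac{123597385}{383} \approx -3.2271 \cdot 10^{5}$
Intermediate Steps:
$p = -240$ ($p = 40 \left(-6\right) = -240$)
$q = \frac{162}{383}$ ($q = - \frac{\left(-486\right) \frac{1}{383}}{3} = \left(- \frac{1}{3}\right) \left(- \frac{486}{383}\right) = \frac{162}{383} \approx 0.42298$)
$t{\left(h \right)} = \frac{928}{383}$ ($t{\left(h \right)} = 2 + \frac{162}{383} = \frac{928}{383}$)
$t{\left(p \right)} - 322711 = \frac{928}{383} - 322711 = - \frac{123597385}{383}$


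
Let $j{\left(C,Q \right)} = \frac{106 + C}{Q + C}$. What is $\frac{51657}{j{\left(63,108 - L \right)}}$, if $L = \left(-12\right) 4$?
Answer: $\frac{11312883}{169} \approx 66940.0$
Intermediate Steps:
$L = -48$
$j{\left(C,Q \right)} = \frac{106 + C}{C + Q}$
$\frac{51657}{j{\left(63,108 - L \right)}} = \frac{51657}{\frac{1}{63 + \left(108 - -48\right)} \left(106 + 63\right)} = \frac{51657}{\frac{1}{63 + \left(108 + 48\right)} 169} = \frac{51657}{\frac{1}{63 + 156} \cdot 169} = \frac{51657}{\frac{1}{219} \cdot 169} = \frac{51657}{\frac{169}{219}} = 51657 \cdot \frac{219}{169} = \frac{11312883}{169}$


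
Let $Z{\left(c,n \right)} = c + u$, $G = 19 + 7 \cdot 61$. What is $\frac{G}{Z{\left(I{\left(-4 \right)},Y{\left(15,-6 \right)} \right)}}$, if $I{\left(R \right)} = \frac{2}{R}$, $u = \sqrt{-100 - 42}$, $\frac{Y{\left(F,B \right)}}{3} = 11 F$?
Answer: $- \frac{892}{569} - \frac{1784 i \sqrt{142}}{569} \approx -1.5677 - 37.362 i$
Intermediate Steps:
$Y{\left(F,B \right)} = 33 F$ ($Y{\left(F,B \right)} = 3 \cdot 11 F = 33 F$)
$u = i \sqrt{142}$ ($u = \sqrt{-142} = i \sqrt{142} \approx 11.916 i$)
$G = 446$ ($G = 19 + 427 = 446$)
$Z{\left(c,n \right)} = c + i \sqrt{142}$
$\frac{G}{Z{\left(I{\left(-4 \right)},Y{\left(15,-6 \right)} \right)}} = \frac{446}{\frac{2}{-4} + i \sqrt{142}} = \frac{446}{2 \left(- \frac{1}{4}\right) + i \sqrt{142}} = \frac{446}{- \frac{1}{2} + i \sqrt{142}}$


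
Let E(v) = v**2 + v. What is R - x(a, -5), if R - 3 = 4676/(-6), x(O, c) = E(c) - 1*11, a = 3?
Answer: -2356/3 ≈ -785.33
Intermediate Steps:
E(v) = v + v**2
x(O, c) = -11 + c*(1 + c) (x(O, c) = c*(1 + c) - 1*11 = c*(1 + c) - 11 = -11 + c*(1 + c))
R = -2329/3 (R = 3 + 4676/(-6) = 3 + 4676*(-1/6) = 3 - 2338/3 = -2329/3 ≈ -776.33)
R - x(a, -5) = -2329/3 - (-11 - 5*(1 - 5)) = -2329/3 - (-11 - 5*(-4)) = -2329/3 - (-11 + 20) = -2329/3 - 1*9 = -2329/3 - 9 = -2356/3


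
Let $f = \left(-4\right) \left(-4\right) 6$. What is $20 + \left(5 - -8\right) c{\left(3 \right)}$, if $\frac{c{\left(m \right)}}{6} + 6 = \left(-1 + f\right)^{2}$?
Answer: $703502$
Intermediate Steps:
$f = 96$ ($f = 16 \cdot 6 = 96$)
$c{\left(m \right)} = 54114$ ($c{\left(m \right)} = -36 + 6 \left(-1 + 96\right)^{2} = -36 + 6 \cdot 95^{2} = -36 + 6 \cdot 9025 = -36 + 54150 = 54114$)
$20 + \left(5 - -8\right) c{\left(3 \right)} = 20 + \left(5 - -8\right) 54114 = 20 + \left(5 + 8\right) 54114 = 20 + 13 \cdot 54114 = 20 + 703482 = 703502$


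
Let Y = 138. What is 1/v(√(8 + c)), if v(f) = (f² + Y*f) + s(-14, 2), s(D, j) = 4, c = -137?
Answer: -125/2472301 - 138*I*√129/2472301 ≈ -5.056e-5 - 0.00063398*I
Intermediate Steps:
v(f) = 4 + f² + 138*f (v(f) = (f² + 138*f) + 4 = 4 + f² + 138*f)
1/v(√(8 + c)) = 1/(4 + (√(8 - 137))² + 138*√(8 - 137)) = 1/(4 + (√(-129))² + 138*√(-129)) = 1/(4 + (I*√129)² + 138*(I*√129)) = 1/(4 - 129 + 138*I*√129) = 1/(-125 + 138*I*√129)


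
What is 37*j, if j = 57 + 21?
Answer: 2886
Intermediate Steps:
j = 78
37*j = 37*78 = 2886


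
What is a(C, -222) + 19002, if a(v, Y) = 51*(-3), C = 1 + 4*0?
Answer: 18849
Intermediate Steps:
C = 1 (C = 1 + 0 = 1)
a(v, Y) = -153
a(C, -222) + 19002 = -153 + 19002 = 18849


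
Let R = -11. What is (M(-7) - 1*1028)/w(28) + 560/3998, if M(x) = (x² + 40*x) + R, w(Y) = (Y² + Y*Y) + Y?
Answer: -1045925/1595202 ≈ -0.65567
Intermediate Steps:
w(Y) = Y + 2*Y² (w(Y) = (Y² + Y²) + Y = 2*Y² + Y = Y + 2*Y²)
M(x) = -11 + x² + 40*x (M(x) = (x² + 40*x) - 11 = -11 + x² + 40*x)
(M(-7) - 1*1028)/w(28) + 560/3998 = ((-11 + (-7)² + 40*(-7)) - 1*1028)/((28*(1 + 2*28))) + 560/3998 = ((-11 + 49 - 280) - 1028)/((28*(1 + 56))) + 560*(1/3998) = (-242 - 1028)/((28*57)) + 280/1999 = -1270/1596 + 280/1999 = -1270*1/1596 + 280/1999 = -635/798 + 280/1999 = -1045925/1595202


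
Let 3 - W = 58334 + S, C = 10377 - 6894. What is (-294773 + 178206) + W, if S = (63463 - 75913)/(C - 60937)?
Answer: -5024301071/28727 ≈ -1.7490e+5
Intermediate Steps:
C = 3483
S = 6225/28727 (S = (63463 - 75913)/(3483 - 60937) = -12450/(-57454) = -12450*(-1/57454) = 6225/28727 ≈ 0.21670)
W = -1675680862/28727 (W = 3 - (58334 + 6225/28727) = 3 - 1*1675767043/28727 = 3 - 1675767043/28727 = -1675680862/28727 ≈ -58331.)
(-294773 + 178206) + W = (-294773 + 178206) - 1675680862/28727 = -116567 - 1675680862/28727 = -5024301071/28727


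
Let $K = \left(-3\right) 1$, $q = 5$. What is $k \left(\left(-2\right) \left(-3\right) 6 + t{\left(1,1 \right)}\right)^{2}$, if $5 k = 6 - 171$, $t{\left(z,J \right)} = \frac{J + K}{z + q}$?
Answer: $- \frac{125939}{3} \approx -41980.0$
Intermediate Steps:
$K = -3$
$t{\left(z,J \right)} = \frac{-3 + J}{5 + z}$ ($t{\left(z,J \right)} = \frac{J - 3}{z + 5} = \frac{-3 + J}{5 + z}$)
$k = -33$ ($k = \frac{6 - 171}{5} = \frac{1}{5} \left(-165\right) = -33$)
$k \left(\left(-2\right) \left(-3\right) 6 + t{\left(1,1 \right)}\right)^{2} = - 33 \left(\left(-2\right) \left(-3\right) 6 + \frac{-3 + 1}{5 + 1}\right)^{2} = - 33 \left(6 \cdot 6 + \frac{1}{6} \left(-2\right)\right)^{2} = - 33 \left(36 + \frac{1}{6} \left(-2\right)\right)^{2} = - 33 \left(36 - \frac{1}{3}\right)^{2} = - 33 \left(\frac{107}{3}\right)^{2} = \left(-33\right) \frac{11449}{9} = - \frac{125939}{3}$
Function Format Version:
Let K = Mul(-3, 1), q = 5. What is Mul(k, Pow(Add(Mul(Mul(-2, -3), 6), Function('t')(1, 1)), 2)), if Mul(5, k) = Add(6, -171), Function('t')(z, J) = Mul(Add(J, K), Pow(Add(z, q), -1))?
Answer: Rational(-125939, 3) ≈ -41980.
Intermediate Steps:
K = -3
Function('t')(z, J) = Mul(Pow(Add(5, z), -1), Add(-3, J)) (Function('t')(z, J) = Mul(Add(J, -3), Pow(Add(z, 5), -1)) = Mul(Add(-3, J), Pow(Add(5, z), -1)) = Mul(Pow(Add(5, z), -1), Add(-3, J)))
k = -33 (k = Mul(Rational(1, 5), Add(6, -171)) = Mul(Rational(1, 5), -165) = -33)
Mul(k, Pow(Add(Mul(Mul(-2, -3), 6), Function('t')(1, 1)), 2)) = Mul(-33, Pow(Add(Mul(Mul(-2, -3), 6), Mul(Pow(Add(5, 1), -1), Add(-3, 1))), 2)) = Mul(-33, Pow(Add(Mul(6, 6), Mul(Pow(6, -1), -2)), 2)) = Mul(-33, Pow(Add(36, Mul(Rational(1, 6), -2)), 2)) = Mul(-33, Pow(Add(36, Rational(-1, 3)), 2)) = Mul(-33, Pow(Rational(107, 3), 2)) = Mul(-33, Rational(11449, 9)) = Rational(-125939, 3)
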